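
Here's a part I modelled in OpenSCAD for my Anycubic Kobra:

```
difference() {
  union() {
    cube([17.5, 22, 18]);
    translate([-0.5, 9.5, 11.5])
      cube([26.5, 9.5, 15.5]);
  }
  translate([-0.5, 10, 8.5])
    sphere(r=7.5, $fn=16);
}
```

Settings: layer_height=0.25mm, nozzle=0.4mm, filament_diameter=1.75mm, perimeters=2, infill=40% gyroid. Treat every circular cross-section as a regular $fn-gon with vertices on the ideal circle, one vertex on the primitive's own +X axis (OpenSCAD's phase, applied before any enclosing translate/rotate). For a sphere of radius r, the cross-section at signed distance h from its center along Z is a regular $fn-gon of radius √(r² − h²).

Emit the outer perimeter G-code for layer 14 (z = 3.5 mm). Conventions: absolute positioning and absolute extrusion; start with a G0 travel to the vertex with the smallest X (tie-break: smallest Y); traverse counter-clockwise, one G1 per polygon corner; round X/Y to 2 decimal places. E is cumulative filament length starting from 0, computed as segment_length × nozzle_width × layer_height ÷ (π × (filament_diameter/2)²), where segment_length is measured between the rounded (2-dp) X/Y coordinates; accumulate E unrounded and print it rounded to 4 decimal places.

G0 X0.00 Y0.00 Z3.50
G1 X17.50 Y0.00 E0.7276
G1 X17.50 Y22.00 E1.6422
G1 X0.00 Y22.00 E2.3698
G1 X0.00 Y15.49 E2.6404
G1 X1.64 Y15.16 E2.7100
G1 X3.45 Y13.95 E2.8005
G1 X4.66 Y12.14 E2.8910
G1 X5.09 Y10.00 E2.9818
G1 X4.66 Y7.86 E3.0725
G1 X3.45 Y6.05 E3.1630
G1 X1.64 Y4.84 E3.2536
G1 X0.00 Y4.51 E3.3231
G1 X0.00 Y0.00 E3.5106

At z = 3.5 mm: the 17.5×22 cube contributes its full rectangle; the cube at (-0.5, 9.5) is absent (z outside [11.5, 27]); Combining (union): only the 17.5×22 cube is present, so the union is just that shape — 1 connected region; the sphere at (-0.5, 10): section is a regular 16-gon, circumradius = √(r²−h²) = √(7.5²−5²) = 5.590; Subtracting the remaining from the first: starting from that combined region, the r=7.5 sphere at (-0.5, 10) partially overlaps it — only the 42.29 mm² overlap (of its 95.67 mm²) is removed, clipping the outline — 1 connected region. The outline is a single polygon with 13 vertices. Extrusion per mm of travel: 0.4 × 0.25 / (π × 0.875²) = 0.041575. Accumulating E over each segment gives final E = 3.5106.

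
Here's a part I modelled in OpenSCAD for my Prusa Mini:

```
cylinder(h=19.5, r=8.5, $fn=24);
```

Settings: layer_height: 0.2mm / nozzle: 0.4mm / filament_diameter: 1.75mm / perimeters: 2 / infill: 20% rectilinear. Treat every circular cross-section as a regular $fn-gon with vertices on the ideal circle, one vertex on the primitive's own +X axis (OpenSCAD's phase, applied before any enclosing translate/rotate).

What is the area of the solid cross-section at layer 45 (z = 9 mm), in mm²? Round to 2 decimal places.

224.40 mm²

At z = 9 mm: the r=8.5 cylinder gives a regular 24-gon of circumradius 8.5 (constant along its height) (area = (24/2)·8.500²·sin(360°/24) = 224.40 mm²). Overall, the cross-section is a single solid region. Net area = 224.40 mm².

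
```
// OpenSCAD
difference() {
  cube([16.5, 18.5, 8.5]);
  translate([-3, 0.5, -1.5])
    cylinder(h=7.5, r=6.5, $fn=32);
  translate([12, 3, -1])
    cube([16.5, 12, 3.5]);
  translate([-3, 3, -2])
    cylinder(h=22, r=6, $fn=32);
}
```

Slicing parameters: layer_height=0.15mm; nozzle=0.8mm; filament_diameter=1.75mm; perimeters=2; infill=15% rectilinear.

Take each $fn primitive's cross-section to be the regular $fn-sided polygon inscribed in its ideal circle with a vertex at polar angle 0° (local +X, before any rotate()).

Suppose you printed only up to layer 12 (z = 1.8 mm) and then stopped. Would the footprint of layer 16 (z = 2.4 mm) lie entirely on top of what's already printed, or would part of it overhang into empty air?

Compare the two slices. At z = 1.8: the cube is present — its section is the full 16.5×18.5 rectangle (area 305.25 mm²); the r=6.5 cylinder at (-3, 0.5) contributes a regular 32-gon of circumradius 6.5 (area = (32/2)·6.500²·sin(360°/32) = 131.88 mm²); the cube at (12, 3) is present — its section is the full 16.5×12 rectangle (area 198.00 mm²); the r=6 cylinder at (-3, 3) contributes a regular 32-gon of circumradius 6 (area = (32/2)·6.000²·sin(360°/32) = 112.37 mm²); Subtracting the remaining from the first: starting from the 16.5×18.5 cube (305.25 mm²), the r=6.5 cylinder at (-3, 0.5) partially overlaps it — only the 15.99 mm² overlap (of its 131.88 mm²) is removed, clipping the outline; the 16.5×12 cube at (12, 3) partially overlaps it — only the 54.00 mm² overlap (of its 198.00 mm²) is removed, clipping the outline; the r=6 cylinder at (-3, 3) partially overlaps it — only the 4.97 mm² overlap (of its 112.37 mm²) is removed, clipping the outline — area = 230.29 mm². At z = 2.4: the 16.5×18.5 cube contributes its full rectangle (area 305.25 mm²); the r=6.5 cylinder at (-3, 0.5) gives a regular 32-gon of circumradius 6.5 (constant along its height) (area = (32/2)·6.500²·sin(360°/32) = 131.88 mm²); the cube at (12, 3) is present — its section is the full 16.5×12 rectangle (area 198.00 mm²); the r=6 cylinder at (-3, 3) gives a regular 32-gon of circumradius 6 (constant along its height) (area = (32/2)·6.000²·sin(360°/32) = 112.37 mm²); Taking the first minus the rest: starting from the 16.5×18.5 cube (305.25 mm²), the r=6.5 cylinder at (-3, 0.5) partially overlaps it — only the 15.99 mm² overlap (of its 131.88 mm²) is removed, clipping the outline; the 16.5×12 cube at (12, 3) partially overlaps it — only the 54.00 mm² overlap (of its 198.00 mm²) is removed, clipping the outline; the r=6 cylinder at (-3, 3) partially overlaps it — only the 4.97 mm² overlap (of its 112.37 mm²) is removed, clipping the outline — area = 230.29 mm². Checking containment: the cross-section at z = 2.4 is a subset of the cross-section at z = 1.8.

entirely on top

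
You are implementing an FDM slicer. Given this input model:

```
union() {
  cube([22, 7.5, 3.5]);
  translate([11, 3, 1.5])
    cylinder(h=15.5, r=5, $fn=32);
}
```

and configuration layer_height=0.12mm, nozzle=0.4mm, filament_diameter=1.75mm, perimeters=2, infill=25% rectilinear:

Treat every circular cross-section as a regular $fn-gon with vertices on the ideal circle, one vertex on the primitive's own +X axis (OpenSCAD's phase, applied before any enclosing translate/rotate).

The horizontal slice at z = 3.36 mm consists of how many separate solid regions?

At z = 3.36 mm: the cube is present — its section is the full 22×7.5 rectangle; the r=5 cylinder at (11, 3) gives a regular 32-gon of circumradius 5 (constant along its height); Taking the union: the regions partially overlap (shared area 65.61 mm²), so overlapping operands fuse into one piece — 1 connected region. The result has 1 disconnected region.

1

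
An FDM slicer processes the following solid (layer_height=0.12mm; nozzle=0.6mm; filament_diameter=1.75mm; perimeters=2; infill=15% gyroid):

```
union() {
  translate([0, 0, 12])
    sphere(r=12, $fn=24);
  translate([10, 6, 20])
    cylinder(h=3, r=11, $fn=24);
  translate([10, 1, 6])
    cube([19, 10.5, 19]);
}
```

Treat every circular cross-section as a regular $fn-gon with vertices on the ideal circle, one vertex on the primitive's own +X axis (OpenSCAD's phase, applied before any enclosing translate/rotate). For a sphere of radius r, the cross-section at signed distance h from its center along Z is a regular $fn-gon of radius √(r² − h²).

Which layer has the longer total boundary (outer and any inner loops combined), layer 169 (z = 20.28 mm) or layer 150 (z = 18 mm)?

Layer 169 (z = 20.28): the sphere: section is a regular 24-gon, circumradius = √(r²−h²) = √(12²−8.28²) = 8.686 (perimeter = 2·24·8.686·sin(180°/24) = 54.42 mm); the cylinder at (10, 6): section is a regular 24-gon, circumradius r=11 (perimeter = 2·24·11.000·sin(180°/24) = 68.92 mm); the cube at (10, 1) (footprint 19×10.5) is included at this height (perimeter 59.00 mm); Merging all regions: the regions partially overlap (shared area 196.09 mm²), so the edge portions inside another operand are dropped and the merged outline is re-measured after clipping — boundary = 105.33 mm. So its perimeter = 105.33 mm. Layer 150 (z = 18): the r=12 sphere contributes a regular 24-gon of circumradius √(12²−6²) = 10.392 (perimeter = 2·24·10.392·sin(180°/24) = 65.11 mm); the cylinder at (10, 6) does not reach this height (z outside [20, 23]); the cube at (10, 1) is present — its section is the full 19×10.5 rectangle (perimeter 59.00 mm); Merging all regions: the regions partially overlap (shared area 0.25 mm²), so the edge portions inside another operand are dropped and the merged outline is re-measured after clipping — boundary = 120.26 mm. So its perimeter = 120.26 mm. Layer 150 is larger (120.26 vs 105.33 mm).

layer 150 (z = 18 mm)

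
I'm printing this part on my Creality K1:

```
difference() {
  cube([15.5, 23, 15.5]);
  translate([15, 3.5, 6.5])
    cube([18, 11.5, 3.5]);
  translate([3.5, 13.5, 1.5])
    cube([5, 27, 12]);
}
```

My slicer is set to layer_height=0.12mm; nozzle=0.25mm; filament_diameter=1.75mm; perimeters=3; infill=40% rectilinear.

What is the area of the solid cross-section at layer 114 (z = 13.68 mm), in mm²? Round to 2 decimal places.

356.50 mm²

At z = 13.68 mm: the cube (footprint 15.5×23) is included at this height (area 356.50 mm²); the cube at (15, 3.5) does not reach this height (z outside [6.5, 10]); the cube at (3.5, 13.5) is absent (z outside [1.5, 13.5]); Taking the first minus the rest: none of the subtracted shapes is present at this height, so the 15.5×23 cube is unchanged — area = 356.50 mm². Overall, the cross-section is a single solid region. Net area = 356.50 mm².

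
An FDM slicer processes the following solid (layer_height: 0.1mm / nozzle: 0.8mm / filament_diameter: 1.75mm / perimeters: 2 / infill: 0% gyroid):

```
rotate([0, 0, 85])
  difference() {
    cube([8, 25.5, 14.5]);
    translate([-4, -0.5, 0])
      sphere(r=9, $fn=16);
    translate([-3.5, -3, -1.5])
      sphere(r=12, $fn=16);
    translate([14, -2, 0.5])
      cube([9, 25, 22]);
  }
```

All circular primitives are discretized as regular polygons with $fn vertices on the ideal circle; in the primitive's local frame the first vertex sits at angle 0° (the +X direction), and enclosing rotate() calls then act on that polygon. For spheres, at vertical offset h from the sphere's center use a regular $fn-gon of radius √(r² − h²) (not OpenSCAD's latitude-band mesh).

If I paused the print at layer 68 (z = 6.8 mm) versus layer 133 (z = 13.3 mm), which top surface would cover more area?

Layer 68 (z = 6.8): the 8×25.5 cube contributes its full rectangle (area 204.00 mm²); the r=9 sphere at (-4, -0.5) slices to a regular 16-gon of circumradius 5.896 (√(r²−h²) with h=6.8 from center) (area = (16/2)·5.896²·sin(360°/16) = 106.42 mm²); the sphere at (-3.5, -3): section is a regular 16-gon, circumradius = √(r²−h²) = √(12²−8.3²) = 8.667 (area = (16/2)·8.667²·sin(360°/16) = 229.95 mm²); the cube at (14, -2) (footprint 9×25) is included at this height (area 225.00 mm²); Taking the first minus the rest: starting from the 8×25.5 cube (204.00 mm²), the r=9 sphere at (-4, -0.5) partially overlaps it — only the 4.40 mm² overlap (of its 106.42 mm²) is removed, clipping the outline; the r=12 sphere at (-3.5, -3) partially overlaps it — only the 9.37 mm² overlap (of its 229.95 mm²) is removed, clipping the outline; the 9×25 cube at (14, -2) misses the remaining region (no effect) — area = 190.22 mm²; (whole slice rotated 85° about Z — lengths, areas and connectivity unchanged). So its area = 190.22 mm². Layer 133 (z = 13.3): the 8×25.5 cube contributes its full rectangle (area 204.00 mm²); the sphere at (-4, -0.5) is absent (|z−center|=13.300 > r=9); the sphere at (-3.5, -3) is not intersected at this z (|z−center|=14.800 > r=12); the 9×25 cube at (14, -2) contributes its full rectangle (area 225.00 mm²); Subtracting the remaining from the first: starting from the 8×25.5 cube (204.00 mm²), the 9×25 cube at (14, -2) misses the remaining region (no effect) — area = 204.00 mm²; (rotated 85° about Z; rotation is an isometry so areas/perimeters/island counts are preserved). So its area = 204.00 mm². Layer 133 is larger (204.00 vs 190.22 mm²).

layer 133 (z = 13.3 mm)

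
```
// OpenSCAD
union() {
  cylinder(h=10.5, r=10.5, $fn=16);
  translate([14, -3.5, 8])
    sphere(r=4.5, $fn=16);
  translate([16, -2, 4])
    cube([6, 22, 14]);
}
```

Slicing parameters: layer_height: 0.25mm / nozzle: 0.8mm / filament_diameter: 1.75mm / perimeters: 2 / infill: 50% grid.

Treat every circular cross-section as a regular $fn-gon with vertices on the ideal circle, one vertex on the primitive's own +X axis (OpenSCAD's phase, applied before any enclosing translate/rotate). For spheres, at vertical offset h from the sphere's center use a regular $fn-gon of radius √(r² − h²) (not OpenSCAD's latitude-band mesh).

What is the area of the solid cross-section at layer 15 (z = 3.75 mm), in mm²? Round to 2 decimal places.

344.22 mm²

At z = 3.75 mm: the r=10.5 cylinder gives a regular 16-gon of circumradius 10.5 (constant along its height) (area = (16/2)·10.500²·sin(360°/16) = 337.53 mm²); the sphere at (14, -3.5): section is a regular 16-gon, circumradius = √(r²−h²) = √(4.5²−4.25²) = 1.479 (area = (16/2)·1.479²·sin(360°/16) = 6.70 mm²); the cube at (16, -2) is not intersected at this z (z outside [4, 18]); Combining (union): the 2 present regions are separate (no shared area or edge), so areas and boundary lengths simply add and each stays a separate island — area = 344.22 mm². Overall, the cross-section has 2 separate islands. Net area = 344.22 mm².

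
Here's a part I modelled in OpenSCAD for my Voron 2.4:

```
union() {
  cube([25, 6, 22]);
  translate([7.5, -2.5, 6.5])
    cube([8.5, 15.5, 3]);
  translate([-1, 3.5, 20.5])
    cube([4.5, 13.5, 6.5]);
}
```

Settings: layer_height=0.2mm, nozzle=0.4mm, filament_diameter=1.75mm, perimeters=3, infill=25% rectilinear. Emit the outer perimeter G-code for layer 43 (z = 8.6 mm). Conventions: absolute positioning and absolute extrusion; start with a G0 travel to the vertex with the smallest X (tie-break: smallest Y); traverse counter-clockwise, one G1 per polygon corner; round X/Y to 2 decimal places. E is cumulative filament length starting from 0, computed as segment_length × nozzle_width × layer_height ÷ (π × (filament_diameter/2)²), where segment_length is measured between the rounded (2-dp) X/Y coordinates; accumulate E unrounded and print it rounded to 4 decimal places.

At z = 8.6 mm: the cube (footprint 25×6) is included at this height; the cube at (7.5, -2.5) is present — its section is the full 8.5×15.5 rectangle; the cube at (-1, 3.5) does not reach this height (z outside [20.5, 27]); Merging all regions: the regions partially overlap (shared area 51.00 mm²), so overlapping operands fuse into one piece — 1 connected region. The outline is a single polygon with 12 vertices. Extrusion per mm of travel: 0.4 × 0.2 / (π × 0.875²) = 0.033260. Accumulating E over each segment gives final E = 2.6941.

G0 X0.00 Y0.00 Z8.60
G1 X7.50 Y0.00 E0.2495
G1 X7.50 Y-2.50 E0.3326
G1 X16.00 Y-2.50 E0.6153
G1 X16.00 Y0.00 E0.6985
G1 X25.00 Y0.00 E0.9978
G1 X25.00 Y6.00 E1.1974
G1 X16.00 Y6.00 E1.4967
G1 X16.00 Y13.00 E1.7295
G1 X7.50 Y13.00 E2.0122
G1 X7.50 Y6.00 E2.2451
G1 X0.00 Y6.00 E2.4945
G1 X0.00 Y0.00 E2.6941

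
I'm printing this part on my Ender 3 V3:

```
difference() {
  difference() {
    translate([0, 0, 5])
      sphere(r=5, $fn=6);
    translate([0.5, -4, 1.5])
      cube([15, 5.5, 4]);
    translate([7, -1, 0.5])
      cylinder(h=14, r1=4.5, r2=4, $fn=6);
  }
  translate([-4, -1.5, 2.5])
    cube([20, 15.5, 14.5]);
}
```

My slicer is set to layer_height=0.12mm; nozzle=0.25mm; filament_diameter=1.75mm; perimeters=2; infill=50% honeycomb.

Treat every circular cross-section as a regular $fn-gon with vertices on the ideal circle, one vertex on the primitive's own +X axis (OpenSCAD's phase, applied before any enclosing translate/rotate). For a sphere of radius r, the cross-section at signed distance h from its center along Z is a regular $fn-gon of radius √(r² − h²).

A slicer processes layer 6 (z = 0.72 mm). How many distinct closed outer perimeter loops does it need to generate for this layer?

At z = 0.72 mm: the r=5 sphere contributes a regular 6-gon of circumradius √(5²−4.28²) = 2.585; the cube at (0.5, -4) is absent (z outside [1.5, 5.5]); the cone at (7, -1): at t=0.016 of its height the radius interpolates to r₁+(r₂−r₁)t = 4.492, giving a regular 6-gon of that circumradius; Taking the first minus the rest: starting from the r=5 sphere, the cone at (7, -1) misses the remaining region (no effect) — 1 connected region; the cube at (-4, -1.5) is absent (z outside [2.5, 17]); After the difference (first − rest): none of the subtracted shapes is present at this height, so that combined region is unchanged — 1 connected region. The result has 1 disconnected region.

1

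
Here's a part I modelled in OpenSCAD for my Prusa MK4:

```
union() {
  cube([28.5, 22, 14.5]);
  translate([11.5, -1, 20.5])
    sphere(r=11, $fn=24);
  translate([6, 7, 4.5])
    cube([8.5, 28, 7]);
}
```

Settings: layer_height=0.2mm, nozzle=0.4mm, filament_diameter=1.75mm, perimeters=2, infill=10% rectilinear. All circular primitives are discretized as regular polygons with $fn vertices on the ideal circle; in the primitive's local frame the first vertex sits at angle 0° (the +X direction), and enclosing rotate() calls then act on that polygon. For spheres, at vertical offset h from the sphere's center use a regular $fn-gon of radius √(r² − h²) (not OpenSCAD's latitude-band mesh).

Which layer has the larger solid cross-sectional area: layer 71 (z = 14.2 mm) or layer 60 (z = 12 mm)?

Layer 71 (z = 14.2): the 28.5×22 cube contributes its full rectangle (area 627.00 mm²); the r=11 sphere at (11.5, -1) slices to a regular 24-gon of circumradius 9.017 (√(r²−h²) with h=6.3 from center) (area = (24/2)·9.017²·sin(360°/24) = 252.53 mm²); the cube at (6, 7) is absent (z outside [4.5, 11.5]); Merging all regions: the regions partially overlap — summed areas 879.53 mm² minus the doubly-counted overlap 108.36 mm² gives 771.17 mm² — area = 771.17 mm². So its area = 771.17 mm². Layer 60 (z = 12): the cube is present — its section is the full 28.5×22 rectangle (area 627.00 mm²); the sphere at (11.5, -1): section is a regular 24-gon, circumradius = √(r²−h²) = √(11²−8.5²) = 6.982 (area = (24/2)·6.982²·sin(360°/24) = 151.41 mm²); the cube at (6, 7) does not reach this height (z outside [4.5, 11.5]); Merging all regions: the regions partially overlap — summed areas 778.41 mm² minus the doubly-counted overlap 61.87 mm² gives 716.54 mm² — area = 716.54 mm². So its area = 716.54 mm². Layer 71 is larger (771.17 vs 716.54 mm²).

layer 71 (z = 14.2 mm)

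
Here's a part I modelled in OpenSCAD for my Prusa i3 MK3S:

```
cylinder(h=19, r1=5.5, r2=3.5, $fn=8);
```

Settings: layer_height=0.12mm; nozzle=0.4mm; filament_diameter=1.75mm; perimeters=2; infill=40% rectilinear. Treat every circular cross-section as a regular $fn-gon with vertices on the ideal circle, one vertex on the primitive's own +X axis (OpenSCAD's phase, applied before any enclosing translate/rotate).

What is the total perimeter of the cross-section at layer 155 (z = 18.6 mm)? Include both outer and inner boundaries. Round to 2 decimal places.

At z = 18.6 mm: the cone (r1=5.5→r2=3.5) has section circumradius 3.542 here — a regular 8-gon (perimeter = 2·8·3.542·sin(180°/8) = 21.69 mm). Overall, the cross-section is a single solid region. Total boundary length (outer) = 21.69 mm.

21.69 mm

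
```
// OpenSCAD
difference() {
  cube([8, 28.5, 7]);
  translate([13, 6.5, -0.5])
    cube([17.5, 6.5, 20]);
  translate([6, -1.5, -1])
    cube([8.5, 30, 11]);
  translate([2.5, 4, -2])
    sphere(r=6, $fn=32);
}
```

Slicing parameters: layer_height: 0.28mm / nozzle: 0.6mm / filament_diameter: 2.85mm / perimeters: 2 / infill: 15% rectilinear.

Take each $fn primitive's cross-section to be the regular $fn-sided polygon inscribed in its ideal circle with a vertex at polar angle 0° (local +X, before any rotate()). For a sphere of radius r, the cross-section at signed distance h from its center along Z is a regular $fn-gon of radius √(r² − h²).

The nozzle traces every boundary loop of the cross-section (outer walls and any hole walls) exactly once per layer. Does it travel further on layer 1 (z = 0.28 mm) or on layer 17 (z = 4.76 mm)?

layer 17 (z = 4.76 mm)

Layer 1 (z = 0.28): the cube (footprint 8×28.5) is included at this height (perimeter 73.00 mm); the cube at (13, 6.5) is present — its section is the full 17.5×6.5 rectangle (perimeter 48.00 mm); the cube at (6, -1.5) is present — its section is the full 8.5×30 rectangle (perimeter 77.00 mm); the r=6 sphere at (2.5, 4) contributes a regular 32-gon of circumradius √(6²−2.28²) = 5.550 (perimeter = 2·32·5.550·sin(180°/32) = 34.82 mm); After the difference (first − rest): starting from the 8×28.5 cube, the 17.5×6.5 cube at (13, 6.5) misses the remaining region (no effect); the 8.5×30 cube at (6, -1.5) partially overlaps it — only the 57.00 mm² overlap (of its 255.00 mm²) is removed, clipping the outline; the r=6 sphere at (2.5, 4) partially overlaps it — only the 55.32 mm² overlap (of its 96.15 mm²) is removed, clipping the outline — boundary = 52.21 mm. So its perimeter = 52.21 mm. Layer 17 (z = 4.76): the cube is present — its section is the full 8×28.5 rectangle (perimeter 73.00 mm); the cube at (13, 6.5) (footprint 17.5×6.5) is included at this height (perimeter 48.00 mm); the cube at (6, -1.5) (footprint 8.5×30) is included at this height (perimeter 77.00 mm); the sphere at (2.5, 4) is not intersected at this z (|z−center|=6.760 > r=6); Subtracting the remaining from the first: starting from the 8×28.5 cube, the 17.5×6.5 cube at (13, 6.5) misses the remaining region (no effect); the 8.5×30 cube at (6, -1.5) partially overlaps it — only the 57.00 mm² overlap (of its 255.00 mm²) is removed, clipping the outline — boundary = 69.00 mm. So its perimeter = 69.00 mm. Layer 17 is larger (69.00 vs 52.21 mm).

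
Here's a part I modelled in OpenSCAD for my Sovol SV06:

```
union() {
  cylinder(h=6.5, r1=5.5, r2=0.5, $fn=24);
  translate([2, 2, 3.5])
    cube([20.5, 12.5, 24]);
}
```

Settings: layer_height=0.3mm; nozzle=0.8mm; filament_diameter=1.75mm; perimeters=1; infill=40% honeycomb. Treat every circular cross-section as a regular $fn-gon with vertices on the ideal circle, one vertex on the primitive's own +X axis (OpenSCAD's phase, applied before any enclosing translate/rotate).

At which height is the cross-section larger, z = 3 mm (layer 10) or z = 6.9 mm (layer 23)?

layer 23 (z = 6.9 mm)

Layer 10 (z = 3): the cone: at t=0.462 of its height the radius interpolates to r₁+(r₂−r₁)t = 3.192, giving a regular 24-gon of that circumradius (area = (24/2)·3.192²·sin(360°/24) = 31.65 mm²); the cube at (2, 2) does not reach this height (z outside [3.5, 27.5]); Taking the union: only the cone is present, so the union is just that shape — area = 31.65 mm². So its area = 31.65 mm². Layer 23 (z = 6.9): the cone does not reach this height (z outside [0, 6.5]); the 20.5×12.5 cube at (2, 2) contributes its full rectangle (area 256.25 mm²); Taking the union: only the 20.5×12.5 cube at (2, 2) is present, so the union is just that shape — area = 256.25 mm². So its area = 256.25 mm². Layer 23 is larger (256.25 vs 31.65 mm²).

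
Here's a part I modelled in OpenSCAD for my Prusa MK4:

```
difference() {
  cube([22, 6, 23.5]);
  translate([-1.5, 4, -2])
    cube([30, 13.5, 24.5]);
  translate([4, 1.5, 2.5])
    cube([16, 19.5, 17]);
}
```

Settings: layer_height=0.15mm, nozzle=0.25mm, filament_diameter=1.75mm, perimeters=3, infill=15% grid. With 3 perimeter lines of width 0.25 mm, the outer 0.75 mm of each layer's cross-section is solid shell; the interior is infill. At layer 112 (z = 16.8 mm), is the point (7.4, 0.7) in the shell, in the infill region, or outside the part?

At z = 16.8 mm: the cube (footprint 22×6) is included at this height; the cube at (-1.5, 4) is present — its section is the full 30×13.5 rectangle; the 16×19.5 cube at (4, 1.5) contributes its full rectangle; Subtracting the remaining from the first: starting from the 22×6 cube, the 30×13.5 cube at (-1.5, 4) partially overlaps it — only the 44.00 mm² overlap (of its 405.00 mm²) is removed, clipping the outline; the 16×19.5 cube at (4, 1.5) partially overlaps it — only the 40.00 mm² overlap (of its 312.00 mm²) is removed, clipping the outline — 1 connected region. Overall, the cross-section is a single solid region. The nearest boundary edge runs (22.00, 0.00)→(0.00, 0.00); distance from the point to it = 0.70 mm. The point is inside the cross-section, 0.70 mm from the nearest boundary — within the 0.75 mm shell band (3 × 0.25).

shell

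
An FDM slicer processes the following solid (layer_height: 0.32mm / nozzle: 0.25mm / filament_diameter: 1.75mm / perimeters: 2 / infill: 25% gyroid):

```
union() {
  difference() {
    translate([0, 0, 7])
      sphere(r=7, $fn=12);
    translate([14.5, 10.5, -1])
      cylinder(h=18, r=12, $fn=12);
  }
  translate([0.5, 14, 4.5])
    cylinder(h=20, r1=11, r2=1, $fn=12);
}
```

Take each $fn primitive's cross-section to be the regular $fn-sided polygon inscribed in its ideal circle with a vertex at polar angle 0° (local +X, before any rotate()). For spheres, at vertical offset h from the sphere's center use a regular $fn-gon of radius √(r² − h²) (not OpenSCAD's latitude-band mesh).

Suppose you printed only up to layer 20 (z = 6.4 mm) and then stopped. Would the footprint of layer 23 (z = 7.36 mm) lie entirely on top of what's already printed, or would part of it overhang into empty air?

Compare the two slices. At z = 6.4: the r=7 sphere contributes a regular 12-gon of circumradius √(7²−0.6²) = 6.974 (area = (12/2)·6.974²·sin(360°/12) = 145.92 mm²); the r=12 cylinder at (14.5, 10.5) contributes a regular 12-gon of circumradius 12 (area = (12/2)·12.000²·sin(360°/12) = 432.00 mm²); After the difference (first − rest): starting from the r=7 sphere (145.92 mm²), the r=12 cylinder at (14.5, 10.5) partially overlaps it — only the 2.09 mm² overlap (of its 432.00 mm²) is removed, clipping the outline — area = 143.83 mm²; the cone at (0.5, 14) (r1=11→r2=1) has section circumradius 10.050 here — a regular 12-gon (area = (12/2)·10.050²·sin(360°/12) = 303.01 mm²); Taking the union: the regions partially overlap — summed areas 446.84 mm² minus the doubly-counted overlap 15.34 mm² gives 431.50 mm² — area = 431.50 mm². At z = 7.36: the r=7 sphere slices to a regular 12-gon of circumradius 6.991 (√(r²−h²) with h=0.36 from center) (area = (12/2)·6.991²·sin(360°/12) = 146.61 mm²); the cylinder at (14.5, 10.5): section is a regular 12-gon, circumradius r=12 (area = (12/2)·12.000²·sin(360°/12) = 432.00 mm²); Taking the first minus the rest: starting from the r=7 sphere (146.61 mm²), the r=12 cylinder at (14.5, 10.5) partially overlaps it — only the 2.16 mm² overlap (of its 432.00 mm²) is removed, clipping the outline — area = 144.45 mm²; the cone at (0.5, 14) contributes a regular 12-gon of circumradius 9.570 (interpolated between r1=11 and r2=1 at t=0.143) (area = (12/2)·9.570²·sin(360°/12) = 274.75 mm²); Taking the union: the regions partially overlap — summed areas 419.21 mm² minus the doubly-counted overlap 11.61 mm² gives 407.60 mm² — area = 407.60 mm². Checking containment: the cross-section at z = 7.36 is a subset of the cross-section at z = 6.4.

entirely on top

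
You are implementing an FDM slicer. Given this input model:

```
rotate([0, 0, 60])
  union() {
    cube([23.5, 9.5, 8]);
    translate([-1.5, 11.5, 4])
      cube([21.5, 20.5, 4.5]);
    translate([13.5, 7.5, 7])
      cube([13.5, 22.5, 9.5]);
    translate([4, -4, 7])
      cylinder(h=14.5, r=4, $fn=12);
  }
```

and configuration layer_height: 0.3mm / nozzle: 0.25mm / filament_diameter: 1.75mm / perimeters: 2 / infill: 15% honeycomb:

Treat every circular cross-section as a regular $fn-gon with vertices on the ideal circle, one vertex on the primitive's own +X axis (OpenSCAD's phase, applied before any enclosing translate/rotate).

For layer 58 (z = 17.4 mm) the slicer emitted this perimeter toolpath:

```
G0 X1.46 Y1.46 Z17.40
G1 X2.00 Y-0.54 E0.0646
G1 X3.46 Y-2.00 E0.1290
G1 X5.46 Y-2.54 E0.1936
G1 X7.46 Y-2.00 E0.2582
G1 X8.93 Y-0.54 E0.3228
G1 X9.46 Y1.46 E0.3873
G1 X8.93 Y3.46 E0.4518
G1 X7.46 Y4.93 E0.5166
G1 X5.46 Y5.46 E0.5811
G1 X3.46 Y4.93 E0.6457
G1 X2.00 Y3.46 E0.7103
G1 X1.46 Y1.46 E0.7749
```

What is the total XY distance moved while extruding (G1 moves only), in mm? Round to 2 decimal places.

24.85 mm

Sum the Euclidean lengths of each G1 segment: total = 24.85 mm.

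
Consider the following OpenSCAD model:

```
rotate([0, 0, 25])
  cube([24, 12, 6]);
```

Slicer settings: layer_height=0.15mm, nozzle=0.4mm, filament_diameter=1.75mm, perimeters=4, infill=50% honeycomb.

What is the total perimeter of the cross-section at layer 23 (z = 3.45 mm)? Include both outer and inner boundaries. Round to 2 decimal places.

At z = 3.45 mm: the cube (footprint 24×12) is included at this height (perimeter 72.00 mm); (whole slice rotated 25° about Z — lengths, areas and connectivity unchanged). Overall, the cross-section is a single solid region. Total boundary length (outer) = 72.00 mm.

72.00 mm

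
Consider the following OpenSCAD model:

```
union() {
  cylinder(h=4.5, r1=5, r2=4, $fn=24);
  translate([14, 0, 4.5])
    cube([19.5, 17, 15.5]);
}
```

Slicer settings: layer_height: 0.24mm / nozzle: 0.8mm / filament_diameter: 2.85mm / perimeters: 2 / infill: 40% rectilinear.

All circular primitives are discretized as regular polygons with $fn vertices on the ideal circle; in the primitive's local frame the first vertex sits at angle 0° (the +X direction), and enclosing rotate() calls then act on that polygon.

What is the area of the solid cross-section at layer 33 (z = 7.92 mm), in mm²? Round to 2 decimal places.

331.50 mm²

At z = 7.92 mm: the cone is not intersected at this z (z outside [0, 4.5]); the 19.5×17 cube at (14, 0) contributes its full rectangle (area 331.50 mm²); Combining (union): only the 19.5×17 cube at (14, 0) is present, so the union is just that shape — area = 331.50 mm². Overall, the cross-section is a single solid region. Net area = 331.50 mm².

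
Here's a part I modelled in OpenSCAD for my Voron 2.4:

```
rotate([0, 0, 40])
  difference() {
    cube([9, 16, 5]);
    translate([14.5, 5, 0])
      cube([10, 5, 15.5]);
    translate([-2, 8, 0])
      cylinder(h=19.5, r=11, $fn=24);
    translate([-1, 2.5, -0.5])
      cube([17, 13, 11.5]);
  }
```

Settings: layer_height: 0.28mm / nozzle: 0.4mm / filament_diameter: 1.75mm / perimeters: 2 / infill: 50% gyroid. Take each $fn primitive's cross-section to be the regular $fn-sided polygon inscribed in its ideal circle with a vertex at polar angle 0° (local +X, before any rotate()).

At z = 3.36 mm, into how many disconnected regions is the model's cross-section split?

At z = 3.36 mm: the cube is present — its section is the full 9×16 rectangle; the cube at (14.5, 5) (footprint 10×5) is included at this height; the cylinder at (-2, 8): section is a regular 24-gon, circumradius r=11; the cube at (-1, 2.5) is present — its section is the full 17×13 rectangle; After the difference (first − rest): starting from the 9×16 cube, the 10×5 cube at (14.5, 5) misses the remaining region (no effect); the r=11 cylinder at (-2, 8) partially overlaps it — only the 125.84 mm² overlap (of its 375.81 mm²) is removed, clipping the outline; the 17×13 cube at (-1, 2.5) partially overlaps it — only the 10.45 mm² overlap (of its 221.00 mm²) is removed, clipping the outline — 2 connected regions; (whole slice rotated 40° about Z — lengths, areas and connectivity unchanged). The result has 2 disconnected regions.

2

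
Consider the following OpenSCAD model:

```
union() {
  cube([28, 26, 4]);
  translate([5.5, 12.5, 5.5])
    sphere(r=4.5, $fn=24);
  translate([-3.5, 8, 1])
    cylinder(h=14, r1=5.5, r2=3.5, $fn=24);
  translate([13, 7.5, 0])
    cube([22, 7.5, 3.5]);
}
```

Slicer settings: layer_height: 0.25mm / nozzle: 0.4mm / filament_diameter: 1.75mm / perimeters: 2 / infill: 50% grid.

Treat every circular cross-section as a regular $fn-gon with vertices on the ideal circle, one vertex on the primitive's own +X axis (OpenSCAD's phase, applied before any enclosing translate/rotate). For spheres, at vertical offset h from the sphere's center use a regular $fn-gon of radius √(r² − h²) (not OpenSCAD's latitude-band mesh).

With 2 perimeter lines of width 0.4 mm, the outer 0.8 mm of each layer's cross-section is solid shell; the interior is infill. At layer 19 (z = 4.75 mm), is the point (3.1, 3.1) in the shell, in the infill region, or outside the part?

outside

At z = 4.75 mm: the cube does not reach this height (z outside [0, 4]); the sphere at (5.5, 12.5): section is a regular 24-gon, circumradius = √(r²−h²) = √(4.5²−0.75²) = 4.437; the cone at (-3.5, 8) (r1=5.5→r2=3.5) has section circumradius 4.964 here — a regular 24-gon; the cube at (13, 7.5) is absent (z outside [0, 3.5]); Combining (union): the 2 present regions are separate (no shared area or edge), so areas and boundary lengths simply add and each stays a separate island — 2 connected regions. Overall, the cross-section has 2 separate islands. The nearest boundary edge runs (0.80, 5.52)→(0.01, 4.49); distance from the point to it = 3.30 mm. The point is not inside any of the regions above, so it lies outside the cross-section (3.30 mm from the nearest boundary).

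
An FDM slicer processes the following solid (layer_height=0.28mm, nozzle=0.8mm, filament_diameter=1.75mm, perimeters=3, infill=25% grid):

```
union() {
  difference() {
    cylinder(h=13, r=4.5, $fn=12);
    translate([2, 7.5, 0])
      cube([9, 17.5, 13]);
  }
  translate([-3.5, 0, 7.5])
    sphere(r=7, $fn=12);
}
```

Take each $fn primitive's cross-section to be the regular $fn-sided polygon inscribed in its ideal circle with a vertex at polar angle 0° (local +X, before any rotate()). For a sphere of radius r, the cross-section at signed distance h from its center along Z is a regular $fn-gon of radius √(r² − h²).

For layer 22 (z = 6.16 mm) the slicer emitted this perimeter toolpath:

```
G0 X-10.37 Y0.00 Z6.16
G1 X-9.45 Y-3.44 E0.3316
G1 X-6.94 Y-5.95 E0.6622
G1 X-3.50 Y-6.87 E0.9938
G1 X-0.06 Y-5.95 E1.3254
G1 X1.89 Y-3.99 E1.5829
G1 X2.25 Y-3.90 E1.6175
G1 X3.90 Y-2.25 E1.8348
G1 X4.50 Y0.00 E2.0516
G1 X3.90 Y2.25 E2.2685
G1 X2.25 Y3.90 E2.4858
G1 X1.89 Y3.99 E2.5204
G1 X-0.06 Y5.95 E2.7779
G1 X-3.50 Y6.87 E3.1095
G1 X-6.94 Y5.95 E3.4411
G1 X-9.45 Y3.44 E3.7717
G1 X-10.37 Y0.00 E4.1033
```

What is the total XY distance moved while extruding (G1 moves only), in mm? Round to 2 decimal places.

Sum the Euclidean lengths of each G1 segment: total = 44.06 mm.

44.06 mm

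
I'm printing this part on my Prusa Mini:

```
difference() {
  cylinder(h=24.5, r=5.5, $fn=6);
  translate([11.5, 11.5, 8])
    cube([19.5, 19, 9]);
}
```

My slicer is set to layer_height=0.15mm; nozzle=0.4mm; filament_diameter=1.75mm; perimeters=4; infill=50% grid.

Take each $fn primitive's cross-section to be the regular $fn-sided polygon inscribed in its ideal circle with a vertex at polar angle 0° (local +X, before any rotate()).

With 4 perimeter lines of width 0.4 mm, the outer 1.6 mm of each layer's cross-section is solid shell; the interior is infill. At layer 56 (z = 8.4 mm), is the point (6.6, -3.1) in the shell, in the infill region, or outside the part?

At z = 8.4 mm: the r=5.5 cylinder contributes a regular 6-gon of circumradius 5.5; the cube at (11.5, 11.5) is present — its section is the full 19.5×19 rectangle; After the difference (first − rest): starting from the r=5.5 cylinder, the 19.5×19 cube at (11.5, 11.5) misses the remaining region (no effect) — 1 connected region. Overall, the cross-section is a single solid region. The nearest boundary edge runs (5.50, 0.00)→(2.75, -4.76); distance from the point to it = 2.50 mm. The point is not inside any of the regions above, so it lies outside the cross-section (2.50 mm from the nearest boundary).

outside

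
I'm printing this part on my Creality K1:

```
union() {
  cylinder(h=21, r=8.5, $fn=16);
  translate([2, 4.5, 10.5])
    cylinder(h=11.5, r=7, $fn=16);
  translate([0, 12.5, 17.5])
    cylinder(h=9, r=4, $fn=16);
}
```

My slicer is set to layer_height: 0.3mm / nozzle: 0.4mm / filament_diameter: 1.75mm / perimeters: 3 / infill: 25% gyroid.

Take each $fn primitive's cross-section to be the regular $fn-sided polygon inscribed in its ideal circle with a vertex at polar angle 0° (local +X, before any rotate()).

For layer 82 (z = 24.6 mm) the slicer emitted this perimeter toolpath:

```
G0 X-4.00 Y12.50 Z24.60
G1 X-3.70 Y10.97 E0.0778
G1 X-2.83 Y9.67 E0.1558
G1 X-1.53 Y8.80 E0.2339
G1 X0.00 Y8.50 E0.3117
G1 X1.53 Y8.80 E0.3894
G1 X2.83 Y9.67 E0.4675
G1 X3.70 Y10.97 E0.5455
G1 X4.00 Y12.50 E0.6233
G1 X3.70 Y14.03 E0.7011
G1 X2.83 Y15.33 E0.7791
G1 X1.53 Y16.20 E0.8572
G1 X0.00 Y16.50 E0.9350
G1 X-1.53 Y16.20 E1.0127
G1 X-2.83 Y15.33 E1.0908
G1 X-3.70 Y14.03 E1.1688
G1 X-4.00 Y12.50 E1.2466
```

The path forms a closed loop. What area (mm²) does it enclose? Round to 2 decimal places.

Apply the shoelace formula to the sequence of (X, Y) vertices; enclosed area = 49.04 mm².

49.04 mm²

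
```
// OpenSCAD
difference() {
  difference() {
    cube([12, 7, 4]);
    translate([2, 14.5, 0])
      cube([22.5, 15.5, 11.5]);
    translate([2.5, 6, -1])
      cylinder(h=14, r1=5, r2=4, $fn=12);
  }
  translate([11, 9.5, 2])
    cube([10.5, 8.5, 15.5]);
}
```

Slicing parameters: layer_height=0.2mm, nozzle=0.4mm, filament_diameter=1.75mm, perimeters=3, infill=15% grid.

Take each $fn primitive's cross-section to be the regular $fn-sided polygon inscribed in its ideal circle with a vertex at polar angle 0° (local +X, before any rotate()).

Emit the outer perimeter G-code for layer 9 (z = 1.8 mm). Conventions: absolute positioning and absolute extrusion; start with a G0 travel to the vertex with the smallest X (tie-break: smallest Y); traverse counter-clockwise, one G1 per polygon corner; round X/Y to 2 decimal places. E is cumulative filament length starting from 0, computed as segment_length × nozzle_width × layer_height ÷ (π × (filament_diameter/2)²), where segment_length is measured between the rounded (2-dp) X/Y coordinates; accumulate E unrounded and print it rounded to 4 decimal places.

At z = 1.8 mm: the 12×7 cube contributes its full rectangle; the 22.5×15.5 cube at (2, 14.5) contributes its full rectangle; the cone at (2.5, 6) contributes a regular 12-gon of circumradius 4.800 (interpolated between r1=5 and r2=4 at t=0.200); After the difference (first − rest): starting from the 12×7 cube, the 22.5×15.5 cube at (2, 14.5) misses the remaining region (no effect); the cone at (2.5, 6) partially overlaps it — only the 35.61 mm² overlap (of its 69.12 mm²) is removed, clipping the outline — 1 connected region; the cube at (11, 9.5) is not intersected at this z (z outside [2, 17.5]); Taking the first minus the rest: none of the subtracted shapes is present at this height, so the result so far is unchanged — 1 connected region. The outline is a single polygon with 10 vertices. Extrusion per mm of travel: 0.4 × 0.2 / (π × 0.875²) = 0.033260. Accumulating E over each segment gives final E = 1.2316.

G0 X0.00 Y0.00 Z1.80
G1 X12.00 Y0.00 E0.3991
G1 X12.00 Y7.00 E0.6319
G1 X7.03 Y7.00 E0.7972
G1 X7.30 Y6.00 E0.8317
G1 X6.66 Y3.60 E0.9143
G1 X4.90 Y1.84 E0.9971
G1 X2.50 Y1.20 E1.0797
G1 X0.10 Y1.84 E1.1623
G1 X0.00 Y1.94 E1.1670
G1 X0.00 Y0.00 E1.2316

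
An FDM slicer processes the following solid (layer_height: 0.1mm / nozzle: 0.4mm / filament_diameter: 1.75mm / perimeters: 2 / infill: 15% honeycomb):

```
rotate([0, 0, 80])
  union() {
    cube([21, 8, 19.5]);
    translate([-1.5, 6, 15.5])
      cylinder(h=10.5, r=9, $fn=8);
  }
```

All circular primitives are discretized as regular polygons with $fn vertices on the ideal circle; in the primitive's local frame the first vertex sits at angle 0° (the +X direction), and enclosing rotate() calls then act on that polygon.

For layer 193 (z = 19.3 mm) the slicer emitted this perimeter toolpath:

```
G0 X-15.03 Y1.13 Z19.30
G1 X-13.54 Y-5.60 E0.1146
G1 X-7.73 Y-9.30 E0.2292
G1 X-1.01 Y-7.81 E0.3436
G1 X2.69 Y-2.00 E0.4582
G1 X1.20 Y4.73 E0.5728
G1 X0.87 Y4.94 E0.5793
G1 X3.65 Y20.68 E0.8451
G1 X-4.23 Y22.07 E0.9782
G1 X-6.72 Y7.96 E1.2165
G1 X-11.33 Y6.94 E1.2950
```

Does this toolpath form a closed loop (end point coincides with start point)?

no

Start point (G0): (-15.03, 1.13). End point (last G1): the path does not return to the start — open.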